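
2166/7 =2166/7 = 309.43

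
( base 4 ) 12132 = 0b110011110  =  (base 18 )150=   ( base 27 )f9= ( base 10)414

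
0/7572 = 0=0.00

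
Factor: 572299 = 7^1* 13^1* 19^1*331^1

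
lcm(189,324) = 2268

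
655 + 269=924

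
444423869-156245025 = 288178844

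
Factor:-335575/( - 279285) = 3^(  -  1)* 5^1*31^1*43^ ( - 1)  =  155/129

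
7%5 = 2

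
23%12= 11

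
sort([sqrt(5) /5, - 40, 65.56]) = [ - 40,  sqrt( 5 ) /5, 65.56] 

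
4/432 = 1/108 = 0.01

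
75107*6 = 450642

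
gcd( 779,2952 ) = 41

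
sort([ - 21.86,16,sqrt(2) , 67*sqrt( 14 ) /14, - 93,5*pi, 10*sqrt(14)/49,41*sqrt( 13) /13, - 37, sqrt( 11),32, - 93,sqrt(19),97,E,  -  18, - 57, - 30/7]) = [ - 93, - 93, - 57, - 37, - 21.86, - 18, - 30/7, 10*sqrt( 14)/49,  sqrt(2),E,sqrt( 11),  sqrt(19),41*sqrt (13 )/13, 5*pi, 16, 67*sqrt( 14)/14,32 , 97]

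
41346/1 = 41346 = 41346.00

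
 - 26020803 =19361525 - 45382328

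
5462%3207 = 2255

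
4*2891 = 11564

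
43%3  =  1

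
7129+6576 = 13705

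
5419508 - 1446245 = 3973263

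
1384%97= 26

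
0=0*38539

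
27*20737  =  559899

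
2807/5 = 2807/5 = 561.40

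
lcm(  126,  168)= 504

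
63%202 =63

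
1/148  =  1/148 =0.01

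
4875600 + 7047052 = 11922652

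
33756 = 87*388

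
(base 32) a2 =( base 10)322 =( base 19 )gi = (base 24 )DA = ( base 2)101000010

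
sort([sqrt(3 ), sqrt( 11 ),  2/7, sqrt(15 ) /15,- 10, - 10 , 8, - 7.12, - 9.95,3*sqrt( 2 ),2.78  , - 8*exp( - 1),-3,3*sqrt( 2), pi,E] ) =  [ - 10  , - 10, - 9.95, - 7.12, - 3,-8*exp( - 1),sqrt(15 ) /15, 2/7,  sqrt(3),E,2.78, pi , sqrt( 11 ), 3*sqrt(2 ), 3*sqrt(2),8] 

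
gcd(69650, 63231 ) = 7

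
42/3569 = 42/3569 = 0.01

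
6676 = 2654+4022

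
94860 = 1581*60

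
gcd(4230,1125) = 45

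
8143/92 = 8143/92 = 88.51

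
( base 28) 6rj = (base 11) 4131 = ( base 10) 5479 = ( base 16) 1567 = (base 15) 1954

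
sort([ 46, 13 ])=[ 13, 46] 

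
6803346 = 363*18742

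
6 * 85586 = 513516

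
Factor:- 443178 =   -  2^1* 3^3*29^1*283^1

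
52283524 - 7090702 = 45192822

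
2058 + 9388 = 11446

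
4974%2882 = 2092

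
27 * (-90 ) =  - 2430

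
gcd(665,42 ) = 7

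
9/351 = 1/39  =  0.03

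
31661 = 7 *4523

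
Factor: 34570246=2^1 * 1667^1 * 10369^1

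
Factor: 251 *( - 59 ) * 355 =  - 5^1* 59^1*71^1*251^1 = -  5257195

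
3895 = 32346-28451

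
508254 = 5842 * 87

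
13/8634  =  13/8634= 0.00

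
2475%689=408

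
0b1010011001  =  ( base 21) 1AE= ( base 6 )3025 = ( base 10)665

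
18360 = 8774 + 9586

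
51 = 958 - 907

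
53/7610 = 53/7610 = 0.01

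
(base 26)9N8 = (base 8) 15042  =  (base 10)6690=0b1101000100010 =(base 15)1eb0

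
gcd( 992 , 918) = 2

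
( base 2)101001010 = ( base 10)330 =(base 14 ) 198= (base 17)127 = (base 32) AA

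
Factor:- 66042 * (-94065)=6212240730 = 2^1*3^4*5^1 *1223^1*6271^1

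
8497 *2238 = 19016286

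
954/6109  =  954/6109 = 0.16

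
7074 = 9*786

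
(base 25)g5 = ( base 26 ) FF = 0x195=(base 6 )1513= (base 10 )405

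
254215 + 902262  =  1156477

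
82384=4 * 20596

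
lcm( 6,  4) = 12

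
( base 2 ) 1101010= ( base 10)106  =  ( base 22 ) 4I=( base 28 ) 3M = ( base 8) 152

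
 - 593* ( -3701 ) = 2194693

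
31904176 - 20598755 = 11305421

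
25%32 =25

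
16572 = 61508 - 44936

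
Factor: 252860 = 2^2*5^1 * 47^1* 269^1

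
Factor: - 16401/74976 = -7/32 =-  2^( - 5) * 7^1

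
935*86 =80410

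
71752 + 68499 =140251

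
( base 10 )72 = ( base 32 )28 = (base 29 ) 2E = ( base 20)3C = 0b1001000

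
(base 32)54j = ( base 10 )5267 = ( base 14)1CC3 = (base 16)1493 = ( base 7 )21233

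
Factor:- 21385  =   - 5^1*7^1 * 13^1 * 47^1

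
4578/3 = 1526 = 1526.00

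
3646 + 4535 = 8181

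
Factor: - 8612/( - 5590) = 4306/2795 = 2^1*5^( - 1) * 13^( - 1)*43^ ( - 1)*2153^1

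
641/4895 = 641/4895=0.13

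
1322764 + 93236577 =94559341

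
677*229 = 155033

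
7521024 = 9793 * 768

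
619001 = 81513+537488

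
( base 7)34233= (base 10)8697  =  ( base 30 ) 9jr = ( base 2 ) 10000111111001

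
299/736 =13/32 =0.41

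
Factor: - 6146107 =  - 11^1 * 37^1 *15101^1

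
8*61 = 488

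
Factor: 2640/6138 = 2^3*3^( - 1)*5^1*31^( - 1 ) = 40/93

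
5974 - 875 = 5099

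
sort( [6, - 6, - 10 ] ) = [  -  10,-6, 6]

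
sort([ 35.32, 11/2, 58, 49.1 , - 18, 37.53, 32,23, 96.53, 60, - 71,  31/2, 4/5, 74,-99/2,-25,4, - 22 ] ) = [ - 71, - 99/2, - 25, - 22, -18, 4/5,4,11/2, 31/2, 23, 32, 35.32 , 37.53, 49.1, 58, 60,  74,96.53]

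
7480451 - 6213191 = 1267260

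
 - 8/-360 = 1/45=0.02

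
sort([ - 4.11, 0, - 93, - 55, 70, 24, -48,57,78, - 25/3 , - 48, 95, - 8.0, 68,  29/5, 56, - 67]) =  [ - 93,  -  67, - 55, - 48, - 48, - 25/3, - 8.0 , - 4.11,0,29/5, 24, 56, 57,68,70 , 78, 95] 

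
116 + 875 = 991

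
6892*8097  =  55804524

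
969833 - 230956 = 738877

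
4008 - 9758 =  - 5750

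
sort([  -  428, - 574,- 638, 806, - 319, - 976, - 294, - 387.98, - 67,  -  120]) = [ - 976, - 638, - 574, - 428, -387.98, - 319, - 294, - 120, - 67, 806]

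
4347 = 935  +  3412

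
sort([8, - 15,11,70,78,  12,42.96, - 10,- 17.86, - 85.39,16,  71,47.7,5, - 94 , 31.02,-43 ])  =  [ - 94,-85.39, - 43, - 17.86, - 15, - 10 , 5,8,11,12,16, 31.02, 42.96,47.7, 70, 71,78 ] 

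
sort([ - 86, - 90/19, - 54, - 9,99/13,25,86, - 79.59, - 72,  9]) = [ - 86, - 79.59, - 72, - 54, - 9, - 90/19, 99/13, 9,25,86 ]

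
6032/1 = 6032=6032.00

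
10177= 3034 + 7143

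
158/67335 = 158/67335 = 0.00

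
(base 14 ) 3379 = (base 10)8927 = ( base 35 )7A2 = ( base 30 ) 9RH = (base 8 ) 21337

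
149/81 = 149/81= 1.84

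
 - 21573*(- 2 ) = 43146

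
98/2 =49 = 49.00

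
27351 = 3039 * 9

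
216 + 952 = 1168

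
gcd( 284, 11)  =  1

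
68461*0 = 0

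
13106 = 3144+9962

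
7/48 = 7/48 = 0.15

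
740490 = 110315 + 630175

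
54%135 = 54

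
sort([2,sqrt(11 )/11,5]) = [ sqrt(11)/11,2, 5 ]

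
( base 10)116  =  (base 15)7B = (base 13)8c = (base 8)164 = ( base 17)6E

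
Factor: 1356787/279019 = 13^(  -  3 )* 17^1*127^ (  -  1) *79811^1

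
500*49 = 24500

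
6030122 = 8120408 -2090286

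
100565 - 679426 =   -  578861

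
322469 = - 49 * ( - 6581)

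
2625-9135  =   - 6510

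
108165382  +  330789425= 438954807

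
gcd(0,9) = 9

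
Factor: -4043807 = -17^1*127^1*1873^1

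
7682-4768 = 2914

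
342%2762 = 342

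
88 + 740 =828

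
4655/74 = 62 + 67/74 = 62.91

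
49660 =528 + 49132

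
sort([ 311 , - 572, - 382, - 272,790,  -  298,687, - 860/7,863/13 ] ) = [ - 572, - 382, -298, - 272, - 860/7, 863/13, 311,687,790 ]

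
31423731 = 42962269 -11538538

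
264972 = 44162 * 6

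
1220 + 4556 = 5776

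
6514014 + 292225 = 6806239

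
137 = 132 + 5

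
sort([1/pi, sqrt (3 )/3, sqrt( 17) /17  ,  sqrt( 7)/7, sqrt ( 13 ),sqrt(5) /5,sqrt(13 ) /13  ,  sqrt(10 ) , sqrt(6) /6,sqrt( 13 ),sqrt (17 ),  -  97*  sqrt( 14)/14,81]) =[ - 97*sqrt( 14 )/14, sqrt(17 )/17, sqrt(13 ) /13,  1/pi,sqrt( 7 )/7,sqrt( 6 )/6, sqrt( 5 )/5,sqrt( 3)/3,  sqrt( 10),sqrt( 13),  sqrt( 13),sqrt(17),81]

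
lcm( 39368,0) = 0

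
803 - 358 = 445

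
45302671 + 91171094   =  136473765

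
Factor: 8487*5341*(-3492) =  - 158289101964=-2^2*3^4*7^2*23^1*41^1 * 97^1*109^1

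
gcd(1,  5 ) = 1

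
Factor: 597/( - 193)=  - 3^1*193^(-1 )*199^1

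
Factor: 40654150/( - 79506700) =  - 2^( - 1) * 7^( - 1) * 13^( - 1 ) * 8737^(-1 )*813083^1= - 813083/1590134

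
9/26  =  9/26 = 0.35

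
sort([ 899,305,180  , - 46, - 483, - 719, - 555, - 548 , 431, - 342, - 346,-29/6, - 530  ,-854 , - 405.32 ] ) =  [-854,-719, - 555 ,-548,-530, - 483, - 405.32 , -346, - 342,-46,  -  29/6,  180, 305 , 431,899 ] 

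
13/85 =13/85=0.15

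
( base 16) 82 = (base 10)130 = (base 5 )1010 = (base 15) 8A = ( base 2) 10000010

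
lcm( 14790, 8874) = 44370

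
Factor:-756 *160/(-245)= 2^7*3^3*7^( - 1) = 3456/7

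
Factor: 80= 2^4*5^1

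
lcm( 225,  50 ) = 450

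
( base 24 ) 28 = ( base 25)26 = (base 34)1M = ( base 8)70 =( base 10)56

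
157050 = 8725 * 18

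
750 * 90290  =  67717500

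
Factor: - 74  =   - 2^1*37^1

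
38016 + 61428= 99444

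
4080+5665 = 9745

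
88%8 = 0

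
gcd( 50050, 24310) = 1430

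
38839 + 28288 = 67127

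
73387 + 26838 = 100225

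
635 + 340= 975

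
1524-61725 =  - 60201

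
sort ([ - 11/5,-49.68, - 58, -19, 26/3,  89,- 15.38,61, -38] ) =[ - 58,-49.68,-38,-19, - 15.38, - 11/5,  26/3,61, 89 ]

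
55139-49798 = 5341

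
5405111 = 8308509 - 2903398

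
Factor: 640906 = 2^1 * 7^1*45779^1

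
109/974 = 109/974 = 0.11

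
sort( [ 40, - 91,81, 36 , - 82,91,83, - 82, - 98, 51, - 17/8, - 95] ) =[ - 98, - 95, - 91, - 82,  -  82, - 17/8,36, 40,51,81 , 83,91 ]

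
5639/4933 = 5639/4933  =  1.14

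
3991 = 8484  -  4493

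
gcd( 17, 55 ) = 1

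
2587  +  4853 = 7440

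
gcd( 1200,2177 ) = 1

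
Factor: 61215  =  3^1*5^1 * 7^1 * 11^1* 53^1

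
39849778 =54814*727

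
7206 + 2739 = 9945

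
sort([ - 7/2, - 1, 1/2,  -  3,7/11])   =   [ - 7/2, - 3, - 1,1/2 , 7/11] 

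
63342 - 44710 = 18632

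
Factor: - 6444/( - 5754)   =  1074/959 = 2^1*3^1*7^( - 1)*137^( - 1)*179^1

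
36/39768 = 3/3314 = 0.00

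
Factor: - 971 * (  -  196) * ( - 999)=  - 190125684 = -2^2*3^3*7^2 *37^1 *971^1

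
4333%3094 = 1239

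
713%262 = 189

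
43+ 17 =60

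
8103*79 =640137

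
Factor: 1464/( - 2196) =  - 2^1*3^(  -  1)=-2/3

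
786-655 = 131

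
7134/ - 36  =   - 1189/6 = - 198.17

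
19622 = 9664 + 9958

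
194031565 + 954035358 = 1148066923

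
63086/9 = 63086/9 = 7009.56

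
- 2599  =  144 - 2743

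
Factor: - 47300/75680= - 5/8= -2^( - 3 )*5^1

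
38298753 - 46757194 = -8458441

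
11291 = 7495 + 3796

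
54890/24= 2287 + 1/12 = 2287.08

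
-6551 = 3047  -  9598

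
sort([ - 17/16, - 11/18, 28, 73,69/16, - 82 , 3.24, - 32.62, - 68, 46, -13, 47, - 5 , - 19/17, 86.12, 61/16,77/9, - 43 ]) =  [ - 82, - 68, - 43, - 32.62, - 13, - 5, - 19/17,-17/16,-11/18, 3.24, 61/16  ,  69/16, 77/9, 28,46,47  ,  73 , 86.12 ]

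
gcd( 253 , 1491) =1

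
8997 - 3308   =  5689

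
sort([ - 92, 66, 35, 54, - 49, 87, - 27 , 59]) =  [ - 92, - 49, - 27,35,54, 59, 66, 87]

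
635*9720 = 6172200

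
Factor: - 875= - 5^3 * 7^1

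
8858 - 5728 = 3130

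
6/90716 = 3/45358 = 0.00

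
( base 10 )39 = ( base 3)1110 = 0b100111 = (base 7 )54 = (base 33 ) 16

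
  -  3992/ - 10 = 399+1/5 = 399.20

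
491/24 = 491/24 = 20.46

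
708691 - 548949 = 159742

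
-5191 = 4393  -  9584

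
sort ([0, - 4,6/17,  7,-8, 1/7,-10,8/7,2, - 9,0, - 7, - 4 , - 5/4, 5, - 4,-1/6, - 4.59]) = [- 10, - 9, - 8, - 7 , - 4.59 , -4, - 4, - 4, - 5/4,-1/6, 0, 0, 1/7 , 6/17,8/7, 2, 5,7]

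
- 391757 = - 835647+443890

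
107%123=107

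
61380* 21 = 1288980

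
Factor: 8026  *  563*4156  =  2^3*563^1*1039^1*4013^1 = 18779459528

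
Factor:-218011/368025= - 311/525 = -3^ ( - 1)*5^(-2) * 7^ ( - 1)*311^1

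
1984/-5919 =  - 1984/5919 = - 0.34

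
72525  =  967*75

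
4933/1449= 3 + 586/1449= 3.40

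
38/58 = 19/29= 0.66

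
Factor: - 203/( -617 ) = 7^1*29^1*617^(-1) 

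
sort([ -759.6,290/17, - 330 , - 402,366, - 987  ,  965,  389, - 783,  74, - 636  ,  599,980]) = [ - 987, - 783, - 759.6,- 636 ,  -  402 , - 330,290/17,74, 366,  389 , 599,965,980]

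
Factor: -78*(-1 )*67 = 2^1 * 3^1*13^1*67^1 = 5226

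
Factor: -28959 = - 3^1*7^2*197^1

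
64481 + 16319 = 80800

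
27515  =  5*5503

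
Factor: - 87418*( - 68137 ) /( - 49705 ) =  - 5956400266/49705  =  - 2^1 * 5^(- 1 )*61^1*109^1*401^1*1117^1*9941^(  -  1) 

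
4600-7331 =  - 2731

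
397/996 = 397/996=0.40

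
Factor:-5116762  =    -  2^1*7^1 * 17^1*21499^1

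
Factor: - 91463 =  - 91463^1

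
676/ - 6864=-1  +  119/132 = - 0.10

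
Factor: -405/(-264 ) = 2^(-3 ) * 3^3*5^1 * 11^ ( - 1) = 135/88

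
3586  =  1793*2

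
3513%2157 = 1356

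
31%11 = 9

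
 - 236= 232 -468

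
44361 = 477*93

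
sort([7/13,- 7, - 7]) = [ - 7,  -  7,7/13 ]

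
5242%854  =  118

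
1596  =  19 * 84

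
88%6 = 4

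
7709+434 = 8143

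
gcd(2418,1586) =26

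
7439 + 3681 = 11120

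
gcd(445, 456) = 1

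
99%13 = 8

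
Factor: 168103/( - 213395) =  - 5^( - 1 )*7^( - 2)*193^1 = - 193/245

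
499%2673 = 499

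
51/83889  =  17/27963 = 0.00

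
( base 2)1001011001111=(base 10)4815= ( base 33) 4du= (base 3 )20121100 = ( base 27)6G9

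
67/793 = 67/793= 0.08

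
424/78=5 + 17/39 = 5.44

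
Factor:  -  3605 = -5^1*7^1 * 103^1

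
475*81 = 38475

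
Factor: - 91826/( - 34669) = 98/37= 2^1*7^2*37^(- 1 ) 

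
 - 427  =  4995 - 5422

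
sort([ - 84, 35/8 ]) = [ - 84,  35/8 ]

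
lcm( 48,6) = 48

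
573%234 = 105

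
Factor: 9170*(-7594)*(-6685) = 465523211300=2^2 * 5^2* 7^2*131^1*191^1 * 3797^1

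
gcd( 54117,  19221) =3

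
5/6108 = 5/6108 = 0.00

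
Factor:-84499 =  - 84499^1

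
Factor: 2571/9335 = 3^1*  5^(- 1)*857^1 *1867^( - 1)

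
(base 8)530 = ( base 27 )CK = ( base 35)9t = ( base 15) 17E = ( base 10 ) 344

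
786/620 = 1  +  83/310 = 1.27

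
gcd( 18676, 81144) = 644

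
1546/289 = 5+101/289=5.35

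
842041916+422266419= 1264308335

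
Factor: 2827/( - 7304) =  - 2^(-3)*83^( - 1 )*257^1 = -257/664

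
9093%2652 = 1137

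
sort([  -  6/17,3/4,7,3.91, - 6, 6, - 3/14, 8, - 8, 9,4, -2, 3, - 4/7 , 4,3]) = [ - 8, - 6, - 2,  -  4/7, - 6/17, - 3/14,3/4,3, 3,3.91, 4,4,6, 7, 8,9 ] 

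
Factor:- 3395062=  -  2^1*11^1*154321^1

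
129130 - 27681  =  101449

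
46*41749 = 1920454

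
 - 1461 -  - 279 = -1182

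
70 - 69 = 1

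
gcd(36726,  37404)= 6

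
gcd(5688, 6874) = 2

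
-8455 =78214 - 86669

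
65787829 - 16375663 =49412166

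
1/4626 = 1/4626 = 0.00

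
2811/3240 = 937/1080 = 0.87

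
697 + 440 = 1137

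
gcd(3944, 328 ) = 8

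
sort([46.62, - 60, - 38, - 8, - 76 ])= [ - 76, - 60, - 38, - 8,46.62]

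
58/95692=29/47846= 0.00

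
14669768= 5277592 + 9392176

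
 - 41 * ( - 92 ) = 3772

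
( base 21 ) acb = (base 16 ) 1241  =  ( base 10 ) 4673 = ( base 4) 1021001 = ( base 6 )33345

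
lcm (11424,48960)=342720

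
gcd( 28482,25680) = 6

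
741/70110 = 13/1230 = 0.01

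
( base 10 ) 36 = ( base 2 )100100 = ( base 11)33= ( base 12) 30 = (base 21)1F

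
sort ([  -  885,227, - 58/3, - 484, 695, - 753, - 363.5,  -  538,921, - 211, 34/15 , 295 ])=[ - 885, - 753, - 538, -484, - 363.5, - 211, - 58/3,34/15, 227, 295,695,921 ] 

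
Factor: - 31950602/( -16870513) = 2^1 * 11^( - 1)*79^1*202219^1*1533683^( - 1) 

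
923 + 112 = 1035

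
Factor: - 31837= - 13^1*31^1*79^1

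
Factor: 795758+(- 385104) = 2^1*205327^1 =410654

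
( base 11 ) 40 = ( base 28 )1g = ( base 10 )44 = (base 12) 38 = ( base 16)2C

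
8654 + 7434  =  16088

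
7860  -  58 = 7802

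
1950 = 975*2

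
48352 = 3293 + 45059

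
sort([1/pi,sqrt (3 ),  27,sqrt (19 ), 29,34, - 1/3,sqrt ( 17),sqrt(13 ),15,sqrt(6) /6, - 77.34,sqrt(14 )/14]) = [ - 77.34, - 1/3,sqrt(14)/14,  1/pi, sqrt(6)/6,sqrt(3 ),sqrt(13), sqrt(17 ), sqrt(19),15,27,29,34] 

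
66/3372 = 11/562=0.02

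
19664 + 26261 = 45925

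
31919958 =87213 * 366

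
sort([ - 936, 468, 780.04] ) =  [ - 936, 468,780.04 ] 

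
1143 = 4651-3508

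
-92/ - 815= 92/815 = 0.11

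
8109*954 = 7735986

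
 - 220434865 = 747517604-967952469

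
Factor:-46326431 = - 31^1*1494401^1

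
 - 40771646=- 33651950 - 7119696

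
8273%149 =78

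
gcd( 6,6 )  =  6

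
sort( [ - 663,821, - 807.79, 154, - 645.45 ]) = [  -  807.79,  -  663, - 645.45, 154,821]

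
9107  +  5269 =14376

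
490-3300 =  - 2810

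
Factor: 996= 2^2*3^1*83^1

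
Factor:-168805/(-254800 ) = 53/80=2^(-4)*5^( - 1 )*53^1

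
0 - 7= - 7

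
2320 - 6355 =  - 4035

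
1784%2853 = 1784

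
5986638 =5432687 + 553951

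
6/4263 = 2/1421= 0.00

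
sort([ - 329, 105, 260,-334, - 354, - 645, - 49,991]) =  [ - 645,-354 , - 334,  -  329, - 49,105, 260, 991]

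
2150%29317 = 2150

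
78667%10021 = 8520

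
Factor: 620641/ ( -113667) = -3^ (-1)*7^1*37889^( - 1 ) * 88663^1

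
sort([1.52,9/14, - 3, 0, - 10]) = [ - 10,-3,0, 9/14, 1.52] 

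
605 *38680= 23401400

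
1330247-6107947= - 4777700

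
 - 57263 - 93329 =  - 150592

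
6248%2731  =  786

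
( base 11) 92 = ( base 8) 145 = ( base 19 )56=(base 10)101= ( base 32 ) 35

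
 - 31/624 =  - 31/624 =-0.05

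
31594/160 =15797/80 = 197.46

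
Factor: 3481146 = 2^1*3^2*41^1*53^1*89^1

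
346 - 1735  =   - 1389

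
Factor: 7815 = 3^1*5^1*521^1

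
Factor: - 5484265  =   - 5^1*1096853^1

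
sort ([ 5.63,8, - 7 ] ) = [-7,  5.63,  8]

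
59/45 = 1 + 14/45 = 1.31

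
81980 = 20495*4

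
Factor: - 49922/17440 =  - 229/80 = - 2^( - 4)*5^( - 1)*229^1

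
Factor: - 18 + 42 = 2^3*3^1  =  24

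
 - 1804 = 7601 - 9405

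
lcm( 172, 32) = 1376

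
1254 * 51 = 63954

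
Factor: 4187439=3^2*465271^1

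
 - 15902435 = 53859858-69762293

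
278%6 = 2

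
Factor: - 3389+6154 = 5^1*7^1 * 79^1 =2765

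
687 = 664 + 23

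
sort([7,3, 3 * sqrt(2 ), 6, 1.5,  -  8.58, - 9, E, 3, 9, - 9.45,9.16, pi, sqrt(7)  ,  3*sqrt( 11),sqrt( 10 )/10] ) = [ - 9.45,-9,-8.58,sqrt(10)/10 , 1.5, sqrt(7), E, 3, 3, pi, 3*sqrt(2 ), 6, 7, 9, 9.16,  3*sqrt(11) ] 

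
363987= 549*663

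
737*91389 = 67353693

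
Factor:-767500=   -  2^2 * 5^4 * 307^1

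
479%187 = 105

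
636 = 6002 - 5366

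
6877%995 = 907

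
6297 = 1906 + 4391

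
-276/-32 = 8+5/8 = 8.62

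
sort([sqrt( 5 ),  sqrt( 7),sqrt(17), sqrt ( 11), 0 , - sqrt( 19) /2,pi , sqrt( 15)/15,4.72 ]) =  [ - sqrt(19)/2 , 0, sqrt( 15)/15 , sqrt( 5 )  ,  sqrt( 7 ),pi , sqrt(11), sqrt( 17) , 4.72]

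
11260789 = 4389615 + 6871174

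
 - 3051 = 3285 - 6336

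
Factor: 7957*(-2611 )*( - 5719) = 7^2*19^1*43^1 * 73^1 * 109^1* 373^1 = 118816382713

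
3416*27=92232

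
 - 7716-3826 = -11542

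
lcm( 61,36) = 2196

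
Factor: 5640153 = 3^1*137^1*13723^1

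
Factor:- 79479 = - 3^2*8831^1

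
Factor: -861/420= - 41/20  =  - 2^( - 2)*5^(-1)*41^1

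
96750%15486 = 3834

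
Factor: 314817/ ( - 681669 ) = -104939/227223 = - 3^( - 2 )*101^1*1039^1*25247^ ( - 1 ) 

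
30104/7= 4300+4/7 = 4300.57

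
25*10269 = 256725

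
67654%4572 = 3646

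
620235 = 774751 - 154516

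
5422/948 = 2711/474 = 5.72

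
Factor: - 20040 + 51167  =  17^1*1831^1 = 31127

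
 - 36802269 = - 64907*567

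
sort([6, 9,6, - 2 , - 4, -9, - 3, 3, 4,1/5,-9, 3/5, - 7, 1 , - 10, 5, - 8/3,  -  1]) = [  -  10, - 9,-9, - 7,  -  4, - 3, - 8/3, - 2, - 1,  1/5, 3/5,1, 3, 4,5 , 6,6, 9] 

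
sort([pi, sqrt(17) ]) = [ pi,sqrt(17)]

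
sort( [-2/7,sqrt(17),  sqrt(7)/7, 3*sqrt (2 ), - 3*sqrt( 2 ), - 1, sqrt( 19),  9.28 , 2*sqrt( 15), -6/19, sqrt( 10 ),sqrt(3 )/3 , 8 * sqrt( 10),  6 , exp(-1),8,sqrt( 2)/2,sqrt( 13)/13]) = [ - 3*sqrt( 2), - 1 , -6/19,-2/7,sqrt( 13)/13, exp ( - 1),sqrt(7 )/7,  sqrt(3 )/3, sqrt( 2 ) /2,sqrt( 10),  sqrt ( 17),3 * sqrt( 2),sqrt( 19 ),6, 2*sqrt( 15),  8,  9.28,  8 *sqrt (10) ]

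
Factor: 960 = 2^6 *3^1* 5^1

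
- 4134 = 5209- 9343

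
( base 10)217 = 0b11011001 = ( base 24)91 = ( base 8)331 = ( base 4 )3121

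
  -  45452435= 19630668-65083103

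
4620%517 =484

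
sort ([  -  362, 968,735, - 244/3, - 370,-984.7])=[ - 984.7, - 370, - 362, - 244/3, 735, 968 ] 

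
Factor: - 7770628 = - 2^2*1942657^1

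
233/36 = 233/36 = 6.47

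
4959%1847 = 1265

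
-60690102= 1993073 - 62683175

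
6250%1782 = 904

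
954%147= 72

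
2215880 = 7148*310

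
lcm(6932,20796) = 20796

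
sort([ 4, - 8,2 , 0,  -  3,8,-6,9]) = [ - 8, - 6, - 3,0,2,4,8,9 ]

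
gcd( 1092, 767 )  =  13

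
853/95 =853/95 =8.98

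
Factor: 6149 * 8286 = 2^1*3^1 * 11^1*13^1*43^1 * 1381^1 = 50950614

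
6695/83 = 80  +  55/83 = 80.66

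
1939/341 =5 + 234/341  =  5.69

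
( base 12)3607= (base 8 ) 13647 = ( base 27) 887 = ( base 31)69a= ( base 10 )6055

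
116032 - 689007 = - 572975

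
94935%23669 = 259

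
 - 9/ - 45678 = 3/15226 = 0.00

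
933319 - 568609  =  364710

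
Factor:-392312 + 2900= - 389412  =  -2^2*  3^2* 29^1*373^1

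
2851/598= 2851/598  =  4.77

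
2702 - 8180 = -5478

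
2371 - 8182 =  - 5811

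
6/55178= 3/27589 = 0.00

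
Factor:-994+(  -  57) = -1051^1 = - 1051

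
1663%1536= 127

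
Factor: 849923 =849923^1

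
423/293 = 1 + 130/293=1.44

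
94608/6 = 15768 = 15768.00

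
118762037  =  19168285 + 99593752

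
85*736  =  62560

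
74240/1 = 74240=74240.00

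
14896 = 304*49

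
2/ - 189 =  - 2/189=- 0.01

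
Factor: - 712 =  - 2^3 * 89^1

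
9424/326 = 4712/163 = 28.91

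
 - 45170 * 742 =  - 33516140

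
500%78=32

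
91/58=91/58=1.57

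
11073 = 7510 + 3563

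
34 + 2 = 36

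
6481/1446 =6481/1446 = 4.48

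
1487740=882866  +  604874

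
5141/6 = 5141/6 = 856.83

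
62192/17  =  3658 + 6/17 =3658.35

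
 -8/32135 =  - 8/32135 = - 0.00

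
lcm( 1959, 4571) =13713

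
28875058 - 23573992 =5301066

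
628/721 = 628/721 =0.87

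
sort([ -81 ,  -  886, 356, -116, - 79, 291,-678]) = [- 886, - 678,-116, - 81, - 79, 291,356]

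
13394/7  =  13394/7 = 1913.43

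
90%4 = 2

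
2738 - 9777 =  - 7039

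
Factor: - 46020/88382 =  - 2^1 * 3^1*5^1*7^(- 1)*13^1*107^( - 1 ) = - 390/749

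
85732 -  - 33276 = 119008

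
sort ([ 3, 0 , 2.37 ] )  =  [ 0,2.37,3 ]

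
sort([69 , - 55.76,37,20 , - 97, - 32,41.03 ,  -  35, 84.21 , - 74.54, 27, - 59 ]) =[ - 97, - 74.54, - 59 , - 55.76,- 35, - 32, 20 , 27, 37, 41.03, 69 , 84.21 ] 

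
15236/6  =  7618/3  =  2539.33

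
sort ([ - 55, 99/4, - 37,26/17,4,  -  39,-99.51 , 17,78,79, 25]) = [-99.51,-55,-39, - 37, 26/17,4, 17, 99/4,  25, 78, 79]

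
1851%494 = 369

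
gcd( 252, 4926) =6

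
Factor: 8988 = 2^2 *3^1*7^1*107^1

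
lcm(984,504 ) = 20664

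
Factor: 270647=13^1* 109^1*191^1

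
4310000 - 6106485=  - 1796485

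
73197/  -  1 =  - 73197+0/1= - 73197.00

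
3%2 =1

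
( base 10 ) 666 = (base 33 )K6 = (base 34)jk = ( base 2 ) 1010011010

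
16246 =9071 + 7175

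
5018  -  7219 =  - 2201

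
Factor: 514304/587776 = 7/8 = 2^( - 3) * 7^1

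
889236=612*1453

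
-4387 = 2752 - 7139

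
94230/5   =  18846=   18846.00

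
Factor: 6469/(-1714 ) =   -  2^( - 1 )*857^(-1)*6469^1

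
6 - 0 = 6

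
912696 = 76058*12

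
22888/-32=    - 2861/4 = - 715.25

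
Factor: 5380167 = 3^1*13^1*29^1*67^1*71^1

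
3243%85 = 13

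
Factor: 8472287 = 907^1 *9341^1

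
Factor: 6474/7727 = 2^1*3^1 * 13^1*83^1 * 7727^(-1)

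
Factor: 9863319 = 3^1*3287773^1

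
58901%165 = 161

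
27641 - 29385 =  - 1744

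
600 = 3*200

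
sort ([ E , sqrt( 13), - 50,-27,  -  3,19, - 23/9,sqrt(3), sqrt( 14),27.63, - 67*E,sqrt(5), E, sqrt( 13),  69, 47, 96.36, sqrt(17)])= [ - 67*E, - 50, - 27 ,-3,- 23/9, sqrt(3), sqrt( 5),E  ,  E , sqrt ( 13),sqrt(13),  sqrt (14 ),sqrt(17 ),19, 27.63, 47, 69, 96.36]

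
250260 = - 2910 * ( - 86)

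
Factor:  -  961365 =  - 3^1*5^1*64091^1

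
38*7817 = 297046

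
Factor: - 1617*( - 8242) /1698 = 7^2*11^1* 13^1 * 283^( - 1)*317^1 = 2221219/283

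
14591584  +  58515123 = 73106707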